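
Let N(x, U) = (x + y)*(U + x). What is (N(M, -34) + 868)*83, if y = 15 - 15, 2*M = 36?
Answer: 48140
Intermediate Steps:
M = 18 (M = (½)*36 = 18)
y = 0
N(x, U) = x*(U + x) (N(x, U) = (x + 0)*(U + x) = x*(U + x))
(N(M, -34) + 868)*83 = (18*(-34 + 18) + 868)*83 = (18*(-16) + 868)*83 = (-288 + 868)*83 = 580*83 = 48140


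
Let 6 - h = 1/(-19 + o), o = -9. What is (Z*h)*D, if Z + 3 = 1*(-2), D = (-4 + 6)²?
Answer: -845/7 ≈ -120.71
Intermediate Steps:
D = 4 (D = 2² = 4)
Z = -5 (Z = -3 + 1*(-2) = -3 - 2 = -5)
h = 169/28 (h = 6 - 1/(-19 - 9) = 6 - 1/(-28) = 6 - 1*(-1/28) = 6 + 1/28 = 169/28 ≈ 6.0357)
(Z*h)*D = -5*169/28*4 = -845/28*4 = -845/7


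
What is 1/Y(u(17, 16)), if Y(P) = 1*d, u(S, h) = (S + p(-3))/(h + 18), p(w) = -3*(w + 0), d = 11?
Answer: 1/11 ≈ 0.090909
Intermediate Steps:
p(w) = -3*w
u(S, h) = (9 + S)/(18 + h) (u(S, h) = (S - 3*(-3))/(h + 18) = (S + 9)/(18 + h) = (9 + S)/(18 + h))
Y(P) = 11 (Y(P) = 1*11 = 11)
1/Y(u(17, 16)) = 1/11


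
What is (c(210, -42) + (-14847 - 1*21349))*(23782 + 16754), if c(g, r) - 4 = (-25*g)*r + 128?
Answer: 7476297696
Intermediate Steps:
c(g, r) = 132 - 25*g*r (c(g, r) = 4 + ((-25*g)*r + 128) = 4 + (-25*g*r + 128) = 4 + (128 - 25*g*r) = 132 - 25*g*r)
(c(210, -42) + (-14847 - 1*21349))*(23782 + 16754) = ((132 - 25*210*(-42)) + (-14847 - 1*21349))*(23782 + 16754) = ((132 + 220500) + (-14847 - 21349))*40536 = (220632 - 36196)*40536 = 184436*40536 = 7476297696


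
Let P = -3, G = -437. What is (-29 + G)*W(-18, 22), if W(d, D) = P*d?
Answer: -25164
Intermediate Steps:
W(d, D) = -3*d
(-29 + G)*W(-18, 22) = (-29 - 437)*(-3*(-18)) = -466*54 = -25164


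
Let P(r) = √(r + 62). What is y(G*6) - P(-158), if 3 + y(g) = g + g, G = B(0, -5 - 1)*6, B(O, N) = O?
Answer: -3 - 4*I*√6 ≈ -3.0 - 9.798*I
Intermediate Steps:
P(r) = √(62 + r)
G = 0 (G = 0*6 = 0)
y(g) = -3 + 2*g (y(g) = -3 + (g + g) = -3 + 2*g)
y(G*6) - P(-158) = (-3 + 2*(0*6)) - √(62 - 158) = (-3 + 2*0) - √(-96) = (-3 + 0) - 4*I*√6 = -3 - 4*I*√6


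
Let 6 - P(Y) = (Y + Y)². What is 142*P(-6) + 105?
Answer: -19491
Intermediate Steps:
P(Y) = 6 - 4*Y² (P(Y) = 6 - (Y + Y)² = 6 - (2*Y)² = 6 - 4*Y²)
142*P(-6) + 105 = 142*(6 - 4*(-6)²) + 105 = 142*(6 - 4*36) + 105 = 142*(6 - 144) + 105 = 142*(-138) + 105 = -19596 + 105 = -19491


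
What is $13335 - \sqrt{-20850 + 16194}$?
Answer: $13335 - 4 i \sqrt{291} \approx 13335.0 - 68.235 i$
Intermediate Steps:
$13335 - \sqrt{-20850 + 16194} = 13335 - \sqrt{-4656} = 13335 - 4 i \sqrt{291}$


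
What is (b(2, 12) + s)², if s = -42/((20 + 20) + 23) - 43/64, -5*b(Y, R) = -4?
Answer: 267289/921600 ≈ 0.29003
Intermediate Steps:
b(Y, R) = ⅘ (b(Y, R) = -⅕*(-4) = ⅘)
s = -257/192 (s = -42/(40 + 23) - 43*1/64 = -42/63 - 43/64 = -42*1/63 - 43/64 = -⅔ - 43/64 = -257/192 ≈ -1.3385)
(b(2, 12) + s)² = (⅘ - 257/192)² = (-517/960)² = 267289/921600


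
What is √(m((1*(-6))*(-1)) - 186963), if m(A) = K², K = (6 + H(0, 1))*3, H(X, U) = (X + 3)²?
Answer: I*√184938 ≈ 430.04*I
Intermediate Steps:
H(X, U) = (3 + X)²
K = 45 (K = (6 + (3 + 0)²)*3 = (6 + 3²)*3 = (6 + 9)*3 = 15*3 = 45)
m(A) = 2025 (m(A) = 45² = 2025)
√(m((1*(-6))*(-1)) - 186963) = √(2025 - 186963) = √(-184938) = I*√184938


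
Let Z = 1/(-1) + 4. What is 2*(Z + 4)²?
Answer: 98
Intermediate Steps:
Z = 3 (Z = -1 + 4 = 3)
2*(Z + 4)² = 2*(3 + 4)² = 2*7² = 2*49 = 98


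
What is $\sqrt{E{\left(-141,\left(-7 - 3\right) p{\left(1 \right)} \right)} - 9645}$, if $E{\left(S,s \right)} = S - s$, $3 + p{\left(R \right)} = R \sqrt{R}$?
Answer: $i \sqrt{9806} \approx 99.025 i$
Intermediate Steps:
$p{\left(R \right)} = -3 + R^{\frac{3}{2}}$ ($p{\left(R \right)} = -3 + R \sqrt{R} = -3 + R^{\frac{3}{2}}$)
$\sqrt{E{\left(-141,\left(-7 - 3\right) p{\left(1 \right)} \right)} - 9645} = \sqrt{\left(-141 - \left(-7 - 3\right) \left(-3 + 1^{\frac{3}{2}}\right)\right) - 9645} = \sqrt{\left(-141 - - 10 \left(-3 + 1\right)\right) - 9645} = \sqrt{\left(-141 - \left(-10\right) \left(-2\right)\right) - 9645} = \sqrt{\left(-141 - 20\right) - 9645} = \sqrt{-161 - 9645} = \sqrt{-9806} = i \sqrt{9806}$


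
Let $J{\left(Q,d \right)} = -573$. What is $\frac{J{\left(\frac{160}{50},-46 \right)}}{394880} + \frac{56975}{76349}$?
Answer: $\frac{22454540023}{30148693120} \approx 0.74479$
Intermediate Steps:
$\frac{J{\left(\frac{160}{50},-46 \right)}}{394880} + \frac{56975}{76349} = - \frac{573}{394880} + \frac{56975}{76349} = \frac{22454540023}{30148693120}$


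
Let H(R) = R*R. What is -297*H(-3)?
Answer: -2673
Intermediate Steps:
H(R) = R²
-297*H(-3) = -297*(-3)² = -297*9 = -2673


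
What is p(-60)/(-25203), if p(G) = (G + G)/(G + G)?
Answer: -1/25203 ≈ -3.9678e-5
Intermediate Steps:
p(G) = 1 (p(G) = (2*G)/((2*G)) = (2*G)*(1/(2*G)) = 1)
p(-60)/(-25203) = 1/(-25203) = 1*(-1/25203) = -1/25203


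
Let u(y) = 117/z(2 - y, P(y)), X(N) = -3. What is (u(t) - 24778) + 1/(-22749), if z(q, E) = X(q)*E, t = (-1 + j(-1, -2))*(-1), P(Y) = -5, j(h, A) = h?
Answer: -2817486404/113745 ≈ -24770.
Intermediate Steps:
t = 2 (t = (-1 - 1)*(-1) = -2*(-1) = 2)
z(q, E) = -3*E
u(y) = 39/5 (u(y) = 117/((-3*(-5))) = 117/15 = 117*(1/15) = 39/5)
(u(t) - 24778) + 1/(-22749) = (39/5 - 24778) + 1/(-22749) = -123851/5 - 1/22749 = -2817486404/113745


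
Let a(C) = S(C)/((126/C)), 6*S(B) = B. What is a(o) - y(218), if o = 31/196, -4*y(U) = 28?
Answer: 203298433/29042496 ≈ 7.0000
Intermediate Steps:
y(U) = -7 (y(U) = -¼*28 = -7)
S(B) = B/6
o = 31/196 (o = 31*(1/196) = 31/196 ≈ 0.15816)
a(C) = C²/756 (a(C) = (C/6)/((126/C)) = (C/6)*(C/126) = C²/756)
a(o) - y(218) = (31/196)²/756 - 1*(-7) = (1/756)*(961/38416) + 7 = 961/29042496 + 7 = 203298433/29042496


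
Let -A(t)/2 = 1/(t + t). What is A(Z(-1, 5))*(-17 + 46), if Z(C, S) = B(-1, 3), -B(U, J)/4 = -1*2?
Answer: -29/8 ≈ -3.6250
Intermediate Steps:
B(U, J) = 8 (B(U, J) = -(-4)*2 = -4*(-2) = 8)
Z(C, S) = 8
A(t) = -1/t (A(t) = -2/(t + t) = -2*1/(2*t) = -1/t)
A(Z(-1, 5))*(-17 + 46) = (-1/8)*(-17 + 46) = -1*⅛*29 = -⅛*29 = -29/8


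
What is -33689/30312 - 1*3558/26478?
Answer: -55548191/44588952 ≈ -1.2458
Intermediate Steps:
-33689/30312 - 1*3558/26478 = -33689*1/30312 - 3558*1/26478 = -33689/30312 - 593/4413 = -55548191/44588952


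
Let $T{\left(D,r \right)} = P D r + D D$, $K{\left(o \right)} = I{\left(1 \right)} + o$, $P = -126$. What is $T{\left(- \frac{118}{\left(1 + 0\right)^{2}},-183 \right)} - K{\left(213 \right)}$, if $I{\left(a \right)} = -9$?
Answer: $-2707124$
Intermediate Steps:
$K{\left(o \right)} = -9 + o$
$T{\left(D,r \right)} = D^{2} - 126 D r$ ($T{\left(D,r \right)} = - 126 D r + D D = - 126 D r + D^{2} = D^{2} - 126 D r$)
$T{\left(- \frac{118}{\left(1 + 0\right)^{2}},-183 \right)} - K{\left(213 \right)} = - \frac{118}{\left(1 + 0\right)^{2}} \left(- \frac{118}{\left(1 + 0\right)^{2}} - -23058\right) - \left(-9 + 213\right) = - \frac{118}{1^{2}} \left(- \frac{118}{1^{2}} + 23058\right) - 204 = - \frac{118}{1} \left(- \frac{118}{1} + 23058\right) - 204 = \left(-118\right) 1 \left(\left(-118\right) 1 + 23058\right) - 204 = - 118 \left(-118 + 23058\right) - 204 = \left(-118\right) 22940 - 204 = -2706920 - 204 = -2707124$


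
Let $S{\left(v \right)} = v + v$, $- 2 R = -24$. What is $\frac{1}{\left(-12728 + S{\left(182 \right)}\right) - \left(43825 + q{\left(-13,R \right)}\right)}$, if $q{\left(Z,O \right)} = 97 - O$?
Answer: $- \frac{1}{56274} \approx -1.777 \cdot 10^{-5}$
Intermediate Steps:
$R = 12$ ($R = \left(- \frac{1}{2}\right) \left(-24\right) = 12$)
$S{\left(v \right)} = 2 v$
$\frac{1}{\left(-12728 + S{\left(182 \right)}\right) - \left(43825 + q{\left(-13,R \right)}\right)} = \frac{1}{\left(-12728 + 2 \cdot 182\right) - \left(43922 - 12\right)} = \frac{1}{\left(-12728 + 364\right) - 43910} = \frac{1}{-12364 - 43910} = \frac{1}{-56274} = - \frac{1}{56274}$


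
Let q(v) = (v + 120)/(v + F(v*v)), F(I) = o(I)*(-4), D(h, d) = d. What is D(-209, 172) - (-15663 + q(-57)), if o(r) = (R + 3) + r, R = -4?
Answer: 206630978/13049 ≈ 15835.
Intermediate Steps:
o(r) = -1 + r (o(r) = (-4 + 3) + r = -1 + r)
F(I) = 4 - 4*I (F(I) = (-1 + I)*(-4) = 4 - 4*I)
q(v) = (120 + v)/(4 + v - 4*v²) (q(v) = (v + 120)/(v + (4 - 4*v*v)) = (120 + v)/(v + (4 - 4*v²)) = (120 + v)/(4 + v - 4*v²))
D(-209, 172) - (-15663 + q(-57)) = 172 - (-15663 + (120 - 57)/(4 - 57 - 4*(-57)²)) = 172 - (-15663 + 63/(4 - 57 - 4*3249)) = 172 - (-15663 + 63/(4 - 57 - 12996)) = 172 - (-15663 + 63/(-13049)) = 172 - (-15663 - 1/13049*63) = 172 - (-15663 - 63/13049) = 172 - 1*(-204386550/13049) = 172 + 204386550/13049 = 206630978/13049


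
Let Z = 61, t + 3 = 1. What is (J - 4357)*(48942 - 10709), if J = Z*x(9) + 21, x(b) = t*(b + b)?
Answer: -249737956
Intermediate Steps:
t = -2 (t = -3 + 1 = -2)
x(b) = -4*b (x(b) = -2*(b + b) = -4*b)
J = -2175 (J = 61*(-4*9) + 21 = 61*(-36) + 21 = -2196 + 21 = -2175)
(J - 4357)*(48942 - 10709) = (-2175 - 4357)*(48942 - 10709) = -6532*38233 = -249737956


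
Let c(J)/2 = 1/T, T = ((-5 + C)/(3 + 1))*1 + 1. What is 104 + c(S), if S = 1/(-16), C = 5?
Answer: 106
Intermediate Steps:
S = -1/16 ≈ -0.062500
T = 1 (T = ((-5 + 5)/(3 + 1))*1 + 1 = (0/4)*1 + 1 = (0*(1/4))*1 + 1 = 0*1 + 1 = 0 + 1 = 1)
c(J) = 2 (c(J) = 2/1 = 2*1 = 2)
104 + c(S) = 104 + 2 = 106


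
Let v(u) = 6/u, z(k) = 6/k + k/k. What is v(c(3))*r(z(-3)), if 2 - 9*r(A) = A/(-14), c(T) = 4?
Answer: 9/28 ≈ 0.32143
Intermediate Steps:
z(k) = 1 + 6/k (z(k) = 6/k + 1 = 1 + 6/k)
r(A) = 2/9 + A/126 (r(A) = 2/9 - A/(9*(-14)) = 2/9 - A*(-1)/(9*14) = 2/9 - (-1)*A/126 = 2/9 + A/126)
v(c(3))*r(z(-3)) = (6/4)*(2/9 + ((6 - 3)/(-3))/126) = (6*(¼))*(2/9 + (-⅓*3)/126) = 3*(2/9 + (1/126)*(-1))/2 = 3*(2/9 - 1/126)/2 = (3/2)*(3/14) = 9/28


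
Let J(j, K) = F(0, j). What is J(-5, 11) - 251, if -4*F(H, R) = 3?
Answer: -1007/4 ≈ -251.75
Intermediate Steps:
F(H, R) = -¾ (F(H, R) = -¼*3 = -¾)
J(j, K) = -¾
J(-5, 11) - 251 = -¾ - 251 = -1007/4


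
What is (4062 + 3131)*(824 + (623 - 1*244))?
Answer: 8653179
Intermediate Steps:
(4062 + 3131)*(824 + (623 - 1*244)) = 7193*(824 + (623 - 244)) = 7193*(824 + 379) = 7193*1203 = 8653179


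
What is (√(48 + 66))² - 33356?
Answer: -33242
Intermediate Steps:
(√(48 + 66))² - 33356 = (√114)² - 33356 = 114 - 33356 = -33242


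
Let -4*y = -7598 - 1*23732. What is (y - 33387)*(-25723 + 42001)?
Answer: -415976151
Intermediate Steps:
y = 15665/2 (y = -(-7598 - 1*23732)/4 = -(-7598 - 23732)/4 = -1/4*(-31330) = 15665/2 ≈ 7832.5)
(y - 33387)*(-25723 + 42001) = (15665/2 - 33387)*(-25723 + 42001) = -51109/2*16278 = -415976151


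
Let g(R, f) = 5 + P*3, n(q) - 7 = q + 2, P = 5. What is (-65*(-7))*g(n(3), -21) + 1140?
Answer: 10240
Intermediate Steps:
n(q) = 9 + q (n(q) = 7 + (q + 2) = 7 + (2 + q) = 9 + q)
g(R, f) = 20 (g(R, f) = 5 + 5*3 = 5 + 15 = 20)
(-65*(-7))*g(n(3), -21) + 1140 = -65*(-7)*20 + 1140 = 455*20 + 1140 = 9100 + 1140 = 10240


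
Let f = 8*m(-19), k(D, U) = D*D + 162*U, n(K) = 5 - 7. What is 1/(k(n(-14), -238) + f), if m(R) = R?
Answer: -1/38704 ≈ -2.5837e-5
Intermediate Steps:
n(K) = -2
k(D, U) = D² + 162*U
f = -152 (f = 8*(-19) = -152)
1/(k(n(-14), -238) + f) = 1/(((-2)² + 162*(-238)) - 152) = 1/((4 - 38556) - 152) = 1/(-38552 - 152) = 1/(-38704) = -1/38704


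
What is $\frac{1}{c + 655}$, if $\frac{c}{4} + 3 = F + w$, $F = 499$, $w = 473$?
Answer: $\frac{1}{4531} \approx 0.0002207$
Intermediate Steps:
$c = 3876$ ($c = -12 + 4 \left(499 + 473\right) = -12 + 4 \cdot 972 = -12 + 3888 = 3876$)
$\frac{1}{c + 655} = \frac{1}{3876 + 655} = \frac{1}{4531}$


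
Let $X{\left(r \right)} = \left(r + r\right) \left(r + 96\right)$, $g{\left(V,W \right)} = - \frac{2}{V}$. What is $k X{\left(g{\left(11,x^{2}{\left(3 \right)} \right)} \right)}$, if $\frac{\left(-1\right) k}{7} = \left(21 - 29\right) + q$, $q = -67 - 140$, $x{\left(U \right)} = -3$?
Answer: $- \frac{6345080}{121} \approx -52439.0$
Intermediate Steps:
$q = -207$
$X{\left(r \right)} = 2 r \left(96 + r\right)$
$k = 1505$ ($k = - 7 \left(\left(21 - 29\right) - 207\right) = - 7 \left(-8 - 207\right) = \left(-7\right) \left(-215\right) = 1505$)
$k X{\left(g{\left(11,x^{2}{\left(3 \right)} \right)} \right)} = 1505 \cdot 2 \left(- \frac{2}{11}\right) \left(96 - \frac{2}{11}\right) = 1505 \cdot 2 \left(- \frac{2}{11}\right) \frac{1054}{11} = 1505 \left(- \frac{4216}{121}\right) = - \frac{6345080}{121}$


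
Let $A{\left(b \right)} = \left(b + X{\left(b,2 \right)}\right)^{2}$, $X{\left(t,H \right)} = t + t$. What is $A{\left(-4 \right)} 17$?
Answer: $2448$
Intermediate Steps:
$X{\left(t,H \right)} = 2 t$
$A{\left(b \right)} = 9 b^{2}$ ($A{\left(b \right)} = \left(b + 2 b\right)^{2} = \left(3 b\right)^{2} = 9 b^{2}$)
$A{\left(-4 \right)} 17 = 9 \left(-4\right)^{2} \cdot 17 = 9 \cdot 16 \cdot 17 = 144 \cdot 17 = 2448$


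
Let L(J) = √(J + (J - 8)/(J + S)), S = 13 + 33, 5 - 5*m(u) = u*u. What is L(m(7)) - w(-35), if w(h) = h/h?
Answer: -1 + I*√222270/155 ≈ -1.0 + 3.0416*I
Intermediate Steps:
m(u) = 1 - u²/5 (m(u) = 1 - u*u/5 = 1 - u²/5)
S = 46
w(h) = 1
L(J) = √(J + (-8 + J)/(46 + J)) (L(J) = √(J + (J - 8)/(J + 46)) = √(J + (-8 + J)/(46 + J)))
L(m(7)) - w(-35) = √((-8 + (1 - ⅕*7²) + (1 - ⅕*7²)*(46 + (1 - ⅕*7²)))/(46 + (1 - ⅕*7²))) - 1*1 = √((-8 + (1 - ⅕*49) + (1 - ⅕*49)*(46 + (1 - ⅕*49)))/(46 + (1 - ⅕*49))) - 1 = √((-8 + (1 - 49/5) + (1 - 49/5)*(46 + (1 - 49/5)))/(46 + (1 - 49/5))) - 1 = √((-8 - 44/5 - 44*(46 - 44/5)/5)/(46 - 44/5)) - 1 = √((-8 - 44/5 - 44/5*186/5)/(186/5)) - 1 = √(5*(-8 - 44/5 - 8184/25)/186) - 1 = √((5/186)*(-8604/25)) - 1 = √(-1434/155) - 1 = I*√222270/155 - 1 = -1 + I*√222270/155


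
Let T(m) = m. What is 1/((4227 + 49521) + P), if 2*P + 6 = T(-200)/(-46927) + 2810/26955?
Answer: 252983457/13596609622052 ≈ 1.8606e-5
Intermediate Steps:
P = -745224784/252983457 (P = -3 + (-200/(-46927) + 2810/26955)/2 = -3 + (-200*(-1/46927) + 2810*(1/26955))/2 = -3 + (200/46927 + 562/5391)/2 = -3 + (½)*(27451174/252983457) = -3 + 13725587/252983457 = -745224784/252983457 ≈ -2.9457)
1/((4227 + 49521) + P) = 1/((4227 + 49521) - 745224784/252983457) = 1/(53748 - 745224784/252983457) = 1/(13596609622052/252983457) = 252983457/13596609622052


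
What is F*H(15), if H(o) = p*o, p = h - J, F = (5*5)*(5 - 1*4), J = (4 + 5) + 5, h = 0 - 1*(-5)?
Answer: -3375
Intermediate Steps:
h = 5 (h = 0 + 5 = 5)
J = 14 (J = 9 + 5 = 14)
F = 25 (F = 25*(5 - 4) = 25*1 = 25)
p = -9 (p = 5 - 1*14 = 5 - 14 = -9)
H(o) = -9*o
F*H(15) = 25*(-9*15) = 25*(-135) = -3375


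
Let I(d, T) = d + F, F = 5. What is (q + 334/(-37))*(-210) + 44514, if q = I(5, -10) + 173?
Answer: 295248/37 ≈ 7979.7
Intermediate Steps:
I(d, T) = 5 + d (I(d, T) = d + 5 = 5 + d)
q = 183 (q = (5 + 5) + 173 = 10 + 173 = 183)
(q + 334/(-37))*(-210) + 44514 = (183 + 334/(-37))*(-210) + 44514 = (183 + 334*(-1/37))*(-210) + 44514 = (183 - 334/37)*(-210) + 44514 = (6437/37)*(-210) + 44514 = -1351770/37 + 44514 = 295248/37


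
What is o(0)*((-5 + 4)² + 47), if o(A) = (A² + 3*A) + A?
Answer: 0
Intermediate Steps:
o(A) = A² + 4*A
o(0)*((-5 + 4)² + 47) = (0*(4 + 0))*((-5 + 4)² + 47) = (0*4)*((-1)² + 47) = 0*(1 + 47) = 0*48 = 0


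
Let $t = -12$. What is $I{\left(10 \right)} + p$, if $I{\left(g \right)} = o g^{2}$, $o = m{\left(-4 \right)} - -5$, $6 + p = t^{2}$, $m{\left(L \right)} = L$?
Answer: $238$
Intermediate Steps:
$p = 138$ ($p = -6 + \left(-12\right)^{2} = -6 + 144 = 138$)
$o = 1$ ($o = -4 - -5 = -4 + 5 = 1$)
$I{\left(g \right)} = g^{2}$ ($I{\left(g \right)} = 1 g^{2} = g^{2}$)
$I{\left(10 \right)} + p = 10^{2} + 138 = 100 + 138 = 238$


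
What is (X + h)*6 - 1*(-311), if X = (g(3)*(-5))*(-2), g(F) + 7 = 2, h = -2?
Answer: -1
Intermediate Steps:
g(F) = -5 (g(F) = -7 + 2 = -5)
X = -50 (X = -5*(-5)*(-2) = 25*(-2) = -50)
(X + h)*6 - 1*(-311) = (-50 - 2)*6 - 1*(-311) = -52*6 + 311 = -312 + 311 = -1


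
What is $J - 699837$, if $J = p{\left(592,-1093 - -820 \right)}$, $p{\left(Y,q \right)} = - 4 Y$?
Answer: $-702205$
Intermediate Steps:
$J = -2368$ ($J = \left(-4\right) 592 = -2368$)
$J - 699837 = -2368 - 699837 = -702205$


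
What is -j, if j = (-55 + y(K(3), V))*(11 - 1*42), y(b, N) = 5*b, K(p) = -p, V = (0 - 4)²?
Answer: -2170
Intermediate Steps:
V = 16 (V = (-4)² = 16)
j = 2170 (j = (-55 + 5*(-1*3))*(11 - 1*42) = (-55 + 5*(-3))*(11 - 42) = (-55 - 15)*(-31) = -70*(-31) = 2170)
-j = -1*2170 = -2170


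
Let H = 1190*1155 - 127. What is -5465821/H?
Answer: -5465821/1374323 ≈ -3.9771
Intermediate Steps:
H = 1374323 (H = 1374450 - 127 = 1374323)
-5465821/H = -5465821/1374323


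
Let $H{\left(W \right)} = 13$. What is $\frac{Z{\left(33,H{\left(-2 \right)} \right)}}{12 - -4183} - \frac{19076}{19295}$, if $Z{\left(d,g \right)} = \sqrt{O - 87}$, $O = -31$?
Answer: $- \frac{19076}{19295} + \frac{i \sqrt{118}}{4195} \approx -0.98865 + 0.0025895 i$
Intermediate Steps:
$Z{\left(d,g \right)} = i \sqrt{118}$ ($Z{\left(d,g \right)} = \sqrt{-31 - 87} = \sqrt{-118} = i \sqrt{118}$)
$\frac{Z{\left(33,H{\left(-2 \right)} \right)}}{12 - -4183} - \frac{19076}{19295} = \frac{i \sqrt{118}}{12 - -4183} - \frac{19076}{19295} = \frac{i \sqrt{118}}{12 + 4183} - \frac{19076}{19295} = \frac{i \sqrt{118}}{4195} - \frac{19076}{19295} = - \frac{19076}{19295} + \frac{i \sqrt{118}}{4195}$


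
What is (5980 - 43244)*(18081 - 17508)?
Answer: -21352272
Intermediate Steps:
(5980 - 43244)*(18081 - 17508) = -37264*573 = -21352272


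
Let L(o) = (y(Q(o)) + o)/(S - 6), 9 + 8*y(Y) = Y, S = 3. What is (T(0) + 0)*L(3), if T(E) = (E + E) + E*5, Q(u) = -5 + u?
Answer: 0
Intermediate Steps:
y(Y) = -9/8 + Y/8
T(E) = 7*E (T(E) = 2*E + 5*E = 7*E)
L(o) = 7/12 - 3*o/8 (L(o) = ((-9/8 + (-5 + o)/8) + o)/(3 - 6) = ((-9/8 + (-5/8 + o/8)) + o)/(-3) = ((-7/4 + o/8) + o)*(-⅓) = (-7/4 + 9*o/8)*(-⅓) = 7/12 - 3*o/8)
(T(0) + 0)*L(3) = (7*0 + 0)*(7/12 - 3/8*3) = (0 + 0)*(7/12 - 9/8) = 0*(-13/24) = 0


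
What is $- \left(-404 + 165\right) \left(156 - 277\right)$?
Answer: $-28919$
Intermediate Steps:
$- \left(-404 + 165\right) \left(156 - 277\right) = - \left(-239\right) \left(-121\right) = \left(-1\right) 28919 = -28919$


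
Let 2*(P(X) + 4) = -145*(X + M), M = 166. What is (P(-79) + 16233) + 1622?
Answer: 23087/2 ≈ 11544.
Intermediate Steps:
P(X) = -12039 - 145*X/2 (P(X) = -4 + (-145*(X + 166))/2 = -4 + (-145*(166 + X))/2 = -4 + (-24070 - 145*X)/2 = -4 + (-12035 - 145*X/2) = -12039 - 145*X/2)
(P(-79) + 16233) + 1622 = ((-12039 - 145/2*(-79)) + 16233) + 1622 = ((-12039 + 11455/2) + 16233) + 1622 = (-12623/2 + 16233) + 1622 = 19843/2 + 1622 = 23087/2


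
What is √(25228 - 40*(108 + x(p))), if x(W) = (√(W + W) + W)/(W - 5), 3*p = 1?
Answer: 2*√(256158 + 35*√6)/7 ≈ 144.63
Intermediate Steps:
p = ⅓ (p = (⅓)*1 = ⅓ ≈ 0.33333)
x(W) = (W + √2*√W)/(-5 + W) (x(W) = (√(2*W) + W)/(-5 + W) = (√2*√W + W)/(-5 + W) = (W + √2*√W)/(-5 + W))
√(25228 - 40*(108 + x(p))) = √(25228 - 40*(108 + (⅓ + √2*√(⅓))/(-5 + ⅓))) = √(25228 - 40*(108 + (⅓ + √2*(√3/3))/(-14/3))) = √(25228 - 40*(108 - 3*(⅓ + √6/3)/14)) = √(25228 - 40*(108 + (-1/14 - √6/14))) = √(25228 - 40*(1511/14 - √6/14)) = √(25228 + (-30220/7 + 20*√6/7)) = √(146376/7 + 20*√6/7)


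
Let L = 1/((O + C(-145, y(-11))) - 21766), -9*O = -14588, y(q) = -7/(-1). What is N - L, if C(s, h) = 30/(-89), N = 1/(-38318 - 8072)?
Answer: 10510943/374286210280 ≈ 2.8083e-5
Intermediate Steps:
y(q) = 7 (y(q) = -7*(-1) = 7)
O = 14588/9 (O = -⅑*(-14588) = 14588/9 ≈ 1620.9)
N = -1/46390 (N = 1/(-46390) = -1/46390 ≈ -2.1556e-5)
C(s, h) = -30/89 (C(s, h) = 30*(-1/89) = -30/89)
L = -801/16136504 (L = 1/((14588/9 - 30/89) - 21766) = 1/(1298062/801 - 21766) = 1/(-16136504/801) = -801/16136504 ≈ -4.9639e-5)
N - L = -1/46390 - 1*(-801/16136504) = -1/46390 + 801/16136504 = 10510943/374286210280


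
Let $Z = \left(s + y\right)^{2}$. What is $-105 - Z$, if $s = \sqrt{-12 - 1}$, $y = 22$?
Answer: $-576 - 44 i \sqrt{13} \approx -576.0 - 158.64 i$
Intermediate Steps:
$s = i \sqrt{13}$ ($s = \sqrt{-13} = i \sqrt{13} \approx 3.6056 i$)
$Z = \left(22 + i \sqrt{13}\right)^{2}$ ($Z = \left(i \sqrt{13} + 22\right)^{2} = \left(22 + i \sqrt{13}\right)^{2} \approx 471.0 + 158.64 i$)
$-105 - Z = -105 - \left(22 + i \sqrt{13}\right)^{2}$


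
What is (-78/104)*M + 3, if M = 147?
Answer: -429/4 ≈ -107.25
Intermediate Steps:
(-78/104)*M + 3 = -78/104*147 + 3 = -78*1/104*147 + 3 = -¾*147 + 3 = -441/4 + 3 = -429/4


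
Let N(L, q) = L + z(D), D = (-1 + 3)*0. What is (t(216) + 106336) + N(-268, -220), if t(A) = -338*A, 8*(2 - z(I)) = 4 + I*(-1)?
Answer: 66123/2 ≈ 33062.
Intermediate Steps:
D = 0 (D = 2*0 = 0)
z(I) = 3/2 + I/8 (z(I) = 2 - (4 + I*(-1))/8 = 2 - (4 - I)/8 = 2 + (-1/2 + I/8) = 3/2 + I/8)
N(L, q) = 3/2 + L (N(L, q) = L + (3/2 + (1/8)*0) = L + (3/2 + 0) = L + 3/2 = 3/2 + L)
(t(216) + 106336) + N(-268, -220) = (-338*216 + 106336) + (3/2 - 268) = (-73008 + 106336) - 533/2 = 33328 - 533/2 = 66123/2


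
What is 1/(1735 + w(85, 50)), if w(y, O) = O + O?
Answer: 1/1835 ≈ 0.00054496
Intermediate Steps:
w(y, O) = 2*O
1/(1735 + w(85, 50)) = 1/(1735 + 2*50) = 1/(1735 + 100) = 1/1835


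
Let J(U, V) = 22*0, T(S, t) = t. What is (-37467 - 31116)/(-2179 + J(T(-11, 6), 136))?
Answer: 68583/2179 ≈ 31.475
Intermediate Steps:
J(U, V) = 0
(-37467 - 31116)/(-2179 + J(T(-11, 6), 136)) = (-37467 - 31116)/(-2179 + 0) = -68583/(-2179) = -68583*(-1/2179) = 68583/2179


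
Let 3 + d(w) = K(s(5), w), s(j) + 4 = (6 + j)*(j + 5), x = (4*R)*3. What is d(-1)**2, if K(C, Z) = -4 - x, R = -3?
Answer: 841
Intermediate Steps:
x = -36 (x = (4*(-3))*3 = -12*3 = -36)
s(j) = -4 + (5 + j)*(6 + j) (s(j) = -4 + (6 + j)*(j + 5) = -4 + (6 + j)*(5 + j) = -4 + (5 + j)*(6 + j))
K(C, Z) = 32 (K(C, Z) = -4 - 1*(-36) = -4 + 36 = 32)
d(w) = 29 (d(w) = -3 + 32 = 29)
d(-1)**2 = 29**2 = 841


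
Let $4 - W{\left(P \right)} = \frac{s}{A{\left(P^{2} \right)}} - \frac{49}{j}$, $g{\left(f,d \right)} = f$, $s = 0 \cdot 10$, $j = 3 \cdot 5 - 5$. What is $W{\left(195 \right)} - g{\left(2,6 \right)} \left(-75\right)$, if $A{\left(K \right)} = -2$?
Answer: $\frac{1589}{10} \approx 158.9$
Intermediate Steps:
$j = 10$ ($j = 15 - 5 = 10$)
$s = 0$
$W{\left(P \right)} = \frac{89}{10}$ ($W{\left(P \right)} = 4 - \left(\frac{0}{-2} - \frac{49}{10}\right) = 4 - \left(0 \left(- \frac{1}{2}\right) - \frac{49}{10}\right) = 4 - \left(0 - \frac{49}{10}\right) = 4 - - \frac{49}{10} = 4 + \frac{49}{10} = \frac{89}{10}$)
$W{\left(195 \right)} - g{\left(2,6 \right)} \left(-75\right) = \frac{89}{10} - 2 \left(-75\right) = \frac{89}{10} - -150 = \frac{89}{10} + 150 = \frac{1589}{10}$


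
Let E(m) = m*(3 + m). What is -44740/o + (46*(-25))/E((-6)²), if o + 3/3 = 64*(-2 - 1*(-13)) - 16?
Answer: -10600835/160758 ≈ -65.943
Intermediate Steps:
o = 687 (o = -1 + (64*(-2 - 1*(-13)) - 16) = -1 + (64*(-2 + 13) - 16) = -1 + (64*11 - 16) = -1 + (704 - 16) = -1 + 688 = 687)
-44740/o + (46*(-25))/E((-6)²) = -44740/687 + (46*(-25))/(((-6)²*(3 + (-6)²))) = -44740*1/687 - 1150*1/(36*(3 + 36)) = -44740/687 - 1150/(36*39) = -44740/687 - 1150/1404 = -44740/687 - 1150*1/1404 = -44740/687 - 575/702 = -10600835/160758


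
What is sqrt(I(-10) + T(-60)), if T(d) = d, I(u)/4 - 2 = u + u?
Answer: 2*I*sqrt(33) ≈ 11.489*I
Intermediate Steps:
I(u) = 8 + 8*u (I(u) = 8 + 4*(u + u) = 8 + 4*(2*u) = 8 + 8*u)
sqrt(I(-10) + T(-60)) = sqrt((8 + 8*(-10)) - 60) = sqrt((8 - 80) - 60) = sqrt(-72 - 60) = sqrt(-132) = 2*I*sqrt(33)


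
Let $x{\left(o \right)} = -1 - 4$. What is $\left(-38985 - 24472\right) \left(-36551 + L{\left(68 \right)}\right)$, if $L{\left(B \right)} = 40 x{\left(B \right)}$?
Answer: $2332108207$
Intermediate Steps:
$x{\left(o \right)} = -5$ ($x{\left(o \right)} = -1 - 4 = -5$)
$L{\left(B \right)} = -200$ ($L{\left(B \right)} = 40 \left(-5\right) = -200$)
$\left(-38985 - 24472\right) \left(-36551 + L{\left(68 \right)}\right) = \left(-38985 - 24472\right) \left(-36551 - 200\right) = \left(-63457\right) \left(-36751\right) = 2332108207$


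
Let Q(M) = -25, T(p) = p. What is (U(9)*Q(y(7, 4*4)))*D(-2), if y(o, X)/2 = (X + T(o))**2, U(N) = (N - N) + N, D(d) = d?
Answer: 450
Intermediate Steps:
U(N) = N (U(N) = 0 + N = N)
y(o, X) = 2*(X + o)**2
(U(9)*Q(y(7, 4*4)))*D(-2) = (9*(-25))*(-2) = -225*(-2) = 450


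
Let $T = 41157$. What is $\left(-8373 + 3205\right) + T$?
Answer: $35989$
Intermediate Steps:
$\left(-8373 + 3205\right) + T = \left(-8373 + 3205\right) + 41157 = -5168 + 41157 = 35989$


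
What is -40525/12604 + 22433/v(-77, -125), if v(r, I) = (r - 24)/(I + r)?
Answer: 565450539/12604 ≈ 44863.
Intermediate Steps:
v(r, I) = (-24 + r)/(I + r)
-40525/12604 + 22433/v(-77, -125) = -40525/12604 + 22433/(((-24 - 77)/(-125 - 77))) = -40525*1/12604 + 22433/((-101/(-202))) = -40525/12604 + 22433/((-1/202*(-101))) = -40525/12604 + 22433/(1/2) = -40525/12604 + 22433*2 = -40525/12604 + 44866 = 565450539/12604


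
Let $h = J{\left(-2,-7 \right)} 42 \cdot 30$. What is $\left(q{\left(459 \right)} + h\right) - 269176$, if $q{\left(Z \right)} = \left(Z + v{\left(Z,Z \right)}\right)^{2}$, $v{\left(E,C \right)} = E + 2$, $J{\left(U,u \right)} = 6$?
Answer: $584784$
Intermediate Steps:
$h = 7560$ ($h = 6 \cdot 42 \cdot 30 = 252 \cdot 30 = 7560$)
$v{\left(E,C \right)} = 2 + E$
$q{\left(Z \right)} = \left(2 + 2 Z\right)^{2}$ ($q{\left(Z \right)} = \left(Z + \left(2 + Z\right)\right)^{2} = \left(2 + 2 Z\right)^{2}$)
$\left(q{\left(459 \right)} + h\right) - 269176 = \left(4 \left(1 + 459\right)^{2} + 7560\right) - 269176 = \left(4 \cdot 460^{2} + 7560\right) - 269176 = \left(4 \cdot 211600 + 7560\right) - 269176 = \left(846400 + 7560\right) - 269176 = 853960 - 269176 = 584784$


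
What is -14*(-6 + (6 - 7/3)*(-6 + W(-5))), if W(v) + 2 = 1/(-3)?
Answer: 4606/9 ≈ 511.78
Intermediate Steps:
W(v) = -7/3 (W(v) = -2 + 1/(-3) = -2 - ⅓ = -7/3)
-14*(-6 + (6 - 7/3)*(-6 + W(-5))) = -14*(-6 + (6 - 7/3)*(-6 - 7/3)) = -14*(-6 + (6 - 7*⅓)*(-25/3)) = -14*(-6 + (6 - 7/3)*(-25/3)) = -14*(-6 + (11/3)*(-25/3)) = -14*(-6 - 275/9) = -14*(-329/9) = 4606/9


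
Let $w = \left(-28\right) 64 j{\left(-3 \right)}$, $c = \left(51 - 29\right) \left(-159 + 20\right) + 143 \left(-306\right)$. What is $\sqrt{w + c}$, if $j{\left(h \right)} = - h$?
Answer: $4 i \sqrt{3262} \approx 228.46 i$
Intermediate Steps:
$c = -46816$ ($c = 22 \left(-139\right) - 43758 = -3058 - 43758 = -46816$)
$w = -5376$ ($w = \left(-28\right) 64 \left(\left(-1\right) \left(-3\right)\right) = \left(-1792\right) 3 = -5376$)
$\sqrt{w + c} = \sqrt{-5376 - 46816} = \sqrt{-52192} = 4 i \sqrt{3262}$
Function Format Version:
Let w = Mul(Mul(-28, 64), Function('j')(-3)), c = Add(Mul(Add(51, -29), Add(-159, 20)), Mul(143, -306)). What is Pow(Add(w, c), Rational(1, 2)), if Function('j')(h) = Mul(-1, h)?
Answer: Mul(4, I, Pow(3262, Rational(1, 2))) ≈ Mul(228.46, I)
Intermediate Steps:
c = -46816 (c = Add(Mul(22, -139), -43758) = Add(-3058, -43758) = -46816)
w = -5376 (w = Mul(Mul(-28, 64), Mul(-1, -3)) = Mul(-1792, 3) = -5376)
Pow(Add(w, c), Rational(1, 2)) = Pow(Add(-5376, -46816), Rational(1, 2)) = Pow(-52192, Rational(1, 2)) = Mul(4, I, Pow(3262, Rational(1, 2)))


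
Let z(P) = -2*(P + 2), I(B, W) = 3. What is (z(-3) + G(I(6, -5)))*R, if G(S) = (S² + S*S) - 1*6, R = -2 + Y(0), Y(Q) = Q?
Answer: -28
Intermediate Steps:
R = -2 (R = -2 + 0 = -2)
G(S) = -6 + 2*S² (G(S) = (S² + S²) - 6 = 2*S² - 6 = -6 + 2*S²)
z(P) = -4 - 2*P (z(P) = -2*(2 + P) = -4 - 2*P)
(z(-3) + G(I(6, -5)))*R = ((-4 - 2*(-3)) + (-6 + 2*3²))*(-2) = ((-4 + 6) + (-6 + 2*9))*(-2) = (2 + (-6 + 18))*(-2) = (2 + 12)*(-2) = 14*(-2) = -28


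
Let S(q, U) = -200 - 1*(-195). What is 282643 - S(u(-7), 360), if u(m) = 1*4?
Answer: 282648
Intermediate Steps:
u(m) = 4
S(q, U) = -5 (S(q, U) = -200 + 195 = -5)
282643 - S(u(-7), 360) = 282643 - 1*(-5) = 282643 + 5 = 282648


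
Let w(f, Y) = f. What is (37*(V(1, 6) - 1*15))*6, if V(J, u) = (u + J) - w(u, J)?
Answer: -3108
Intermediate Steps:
V(J, u) = J (V(J, u) = (u + J) - u = (J + u) - u = J)
(37*(V(1, 6) - 1*15))*6 = (37*(1 - 1*15))*6 = (37*(1 - 15))*6 = (37*(-14))*6 = -518*6 = -3108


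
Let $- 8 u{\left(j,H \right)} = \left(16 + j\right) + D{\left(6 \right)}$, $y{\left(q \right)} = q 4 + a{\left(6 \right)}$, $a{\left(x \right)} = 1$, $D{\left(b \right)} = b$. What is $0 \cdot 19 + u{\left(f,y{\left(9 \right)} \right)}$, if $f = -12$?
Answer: $- \frac{5}{4} \approx -1.25$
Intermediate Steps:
$y{\left(q \right)} = 1 + 4 q$ ($y{\left(q \right)} = q 4 + 1 = 4 q + 1 = 1 + 4 q$)
$u{\left(j,H \right)} = - \frac{11}{4} - \frac{j}{8}$ ($u{\left(j,H \right)} = - \frac{\left(16 + j\right) + 6}{8} = - \frac{22 + j}{8} = - \frac{11}{4} - \frac{j}{8}$)
$0 \cdot 19 + u{\left(f,y{\left(9 \right)} \right)} = 0 \cdot 19 - \frac{5}{4} = 0 + \left(- \frac{11}{4} + \frac{3}{2}\right) = 0 - \frac{5}{4} = - \frac{5}{4}$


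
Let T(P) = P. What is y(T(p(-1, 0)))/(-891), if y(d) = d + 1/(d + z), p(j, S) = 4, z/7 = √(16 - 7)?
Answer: -101/22275 ≈ -0.0045342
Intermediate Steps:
z = 21 (z = 7*√(16 - 7) = 7*√9 = 7*3 = 21)
y(d) = d + 1/(21 + d) (y(d) = d + 1/(d + 21) = d + 1/(21 + d))
y(T(p(-1, 0)))/(-891) = ((1 + 4² + 21*4)/(21 + 4))/(-891) = ((1 + 16 + 84)/25)*(-1/891) = ((1/25)*101)*(-1/891) = (101/25)*(-1/891) = -101/22275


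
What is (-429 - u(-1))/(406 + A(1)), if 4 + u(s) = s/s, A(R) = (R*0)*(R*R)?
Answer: -213/203 ≈ -1.0493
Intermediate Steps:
A(R) = 0 (A(R) = 0*R**2 = 0)
u(s) = -3 (u(s) = -4 + s/s = -4 + 1 = -3)
(-429 - u(-1))/(406 + A(1)) = (-429 - 1*(-3))/(406 + 0) = (-429 + 3)/406 = -426*1/406 = -213/203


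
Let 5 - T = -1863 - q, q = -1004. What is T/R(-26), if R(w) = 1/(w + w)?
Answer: -44928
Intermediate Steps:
R(w) = 1/(2*w)
T = 864 (T = 5 - (-1863 - 1*(-1004)) = 5 - (-1863 + 1004) = 5 - 1*(-859) = 5 + 859 = 864)
T/R(-26) = 864/(((1/2)/(-26))) = 864/(((1/2)*(-1/26))) = 864/(-1/52) = 864*(-52) = -44928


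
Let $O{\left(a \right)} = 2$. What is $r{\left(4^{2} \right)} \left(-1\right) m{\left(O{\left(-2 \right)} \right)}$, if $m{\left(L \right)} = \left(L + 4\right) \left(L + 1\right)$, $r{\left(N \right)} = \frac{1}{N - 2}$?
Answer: $- \frac{9}{7} \approx -1.2857$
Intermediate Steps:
$r{\left(N \right)} = \frac{1}{-2 + N}$
$m{\left(L \right)} = \left(1 + L\right) \left(4 + L\right)$ ($m{\left(L \right)} = \left(4 + L\right) \left(1 + L\right) = \left(1 + L\right) \left(4 + L\right)$)
$r{\left(4^{2} \right)} \left(-1\right) m{\left(O{\left(-2 \right)} \right)} = \frac{1}{-2 + 4^{2}} \left(-1\right) \left(4 + 2^{2} + 5 \cdot 2\right) = \frac{1}{-2 + 16} \left(-1\right) \left(4 + 4 + 10\right) = \frac{1}{14} \left(-1\right) 18 = \left(- \frac{1}{14}\right) 18 = - \frac{9}{7}$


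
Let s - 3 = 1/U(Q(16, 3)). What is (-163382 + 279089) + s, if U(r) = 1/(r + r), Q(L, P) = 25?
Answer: 115760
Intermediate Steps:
U(r) = 1/(2*r)
s = 53 (s = 3 + 1/((1/2)/25) = 3 + 1/((1/2)*(1/25)) = 3 + 1/(1/50) = 3 + 50 = 53)
(-163382 + 279089) + s = (-163382 + 279089) + 53 = 115707 + 53 = 115760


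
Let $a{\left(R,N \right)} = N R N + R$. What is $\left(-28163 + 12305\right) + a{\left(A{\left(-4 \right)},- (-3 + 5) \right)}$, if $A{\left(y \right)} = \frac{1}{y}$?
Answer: $- \frac{63437}{4} \approx -15859.0$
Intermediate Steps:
$a{\left(R,N \right)} = R + R N^{2}$ ($a{\left(R,N \right)} = R N^{2} + R = R + R N^{2}$)
$\left(-28163 + 12305\right) + a{\left(A{\left(-4 \right)},- (-3 + 5) \right)} = \left(-28163 + 12305\right) + \frac{1 + \left(- (-3 + 5)\right)^{2}}{-4} = -15858 - \frac{1 + \left(\left(-1\right) 2\right)^{2}}{4} = -15858 - \frac{1 + \left(-2\right)^{2}}{4} = -15858 - \frac{1 + 4}{4} = -15858 - \frac{5}{4} = - \frac{63437}{4}$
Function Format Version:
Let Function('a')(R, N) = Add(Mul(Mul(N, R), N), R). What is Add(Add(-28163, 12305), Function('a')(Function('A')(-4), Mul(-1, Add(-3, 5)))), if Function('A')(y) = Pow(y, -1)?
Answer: Rational(-63437, 4) ≈ -15859.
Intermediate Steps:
Function('a')(R, N) = Add(R, Mul(R, Pow(N, 2))) (Function('a')(R, N) = Add(Mul(R, Pow(N, 2)), R) = Add(R, Mul(R, Pow(N, 2))))
Add(Add(-28163, 12305), Function('a')(Function('A')(-4), Mul(-1, Add(-3, 5)))) = Add(Add(-28163, 12305), Mul(Pow(-4, -1), Add(1, Pow(Mul(-1, Add(-3, 5)), 2)))) = Add(-15858, Mul(Rational(-1, 4), Add(1, Pow(Mul(-1, 2), 2)))) = Add(-15858, Mul(Rational(-1, 4), Add(1, Pow(-2, 2)))) = Add(-15858, Mul(Rational(-1, 4), Add(1, 4))) = Add(-15858, Mul(Rational(-1, 4), 5)) = Add(-15858, Rational(-5, 4)) = Rational(-63437, 4)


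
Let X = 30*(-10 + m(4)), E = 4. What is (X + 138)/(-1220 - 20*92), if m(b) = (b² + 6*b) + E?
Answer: -193/510 ≈ -0.37843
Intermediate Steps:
m(b) = 4 + b² + 6*b (m(b) = (b² + 6*b) + 4 = 4 + b² + 6*b)
X = 1020 (X = 30*(-10 + (4 + 4² + 6*4)) = 30*(-10 + (4 + 16 + 24)) = 30*(-10 + 44) = 30*34 = 1020)
(X + 138)/(-1220 - 20*92) = (1020 + 138)/(-1220 - 20*92) = 1158/(-1220 - 1840) = 1158/(-3060) = 1158*(-1/3060) = -193/510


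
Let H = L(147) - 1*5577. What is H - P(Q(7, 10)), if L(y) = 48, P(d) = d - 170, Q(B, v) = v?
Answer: -5369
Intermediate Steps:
P(d) = -170 + d
H = -5529 (H = 48 - 1*5577 = 48 - 5577 = -5529)
H - P(Q(7, 10)) = -5529 - (-170 + 10) = -5529 - 1*(-160) = -5529 + 160 = -5369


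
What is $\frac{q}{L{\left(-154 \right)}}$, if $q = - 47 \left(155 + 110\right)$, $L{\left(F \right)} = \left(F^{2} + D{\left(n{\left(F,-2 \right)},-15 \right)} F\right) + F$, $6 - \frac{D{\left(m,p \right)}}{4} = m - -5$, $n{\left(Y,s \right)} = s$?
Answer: $- \frac{265}{462} \approx -0.57359$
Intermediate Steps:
$D{\left(m,p \right)} = 4 - 4 m$ ($D{\left(m,p \right)} = 24 - 4 \left(m - -5\right) = 24 - 4 \left(m + 5\right) = 24 - 4 \left(5 + m\right) = 24 - \left(20 + 4 m\right) = 4 - 4 m$)
$L{\left(F \right)} = F^{2} + 13 F$ ($L{\left(F \right)} = \left(F^{2} + \left(4 - -8\right) F\right) + F = \left(F^{2} + \left(4 + 8\right) F\right) + F = \left(F^{2} + 12 F\right) + F = F^{2} + 13 F$)
$q = -12455$ ($q = \left(-47\right) 265 = -12455$)
$\frac{q}{L{\left(-154 \right)}} = - \frac{12455}{\left(-154\right) \left(13 - 154\right)} = - \frac{12455}{\left(-154\right) \left(-141\right)} = - \frac{12455}{21714} = \left(-12455\right) \frac{1}{21714} = - \frac{265}{462}$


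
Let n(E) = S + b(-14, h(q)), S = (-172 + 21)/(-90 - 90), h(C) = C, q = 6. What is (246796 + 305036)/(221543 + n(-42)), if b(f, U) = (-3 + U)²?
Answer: 99329760/39879511 ≈ 2.4907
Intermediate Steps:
S = 151/180 (S = -151/(-180) = -151*(-1/180) = 151/180 ≈ 0.83889)
n(E) = 1771/180 (n(E) = 151/180 + (-3 + 6)² = 151/180 + 3² = 151/180 + 9 = 1771/180)
(246796 + 305036)/(221543 + n(-42)) = (246796 + 305036)/(221543 + 1771/180) = 551832/(39879511/180) = 551832*(180/39879511) = 99329760/39879511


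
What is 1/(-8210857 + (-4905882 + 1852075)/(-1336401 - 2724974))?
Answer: -4061375/33347366294568 ≈ -1.2179e-7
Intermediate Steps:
1/(-8210857 + (-4905882 + 1852075)/(-1336401 - 2724974)) = 1/(-8210857 - 3053807/(-4061375)) = 1/(-8210857 - 3053807*(-1/4061375)) = 1/(-8210857 + 3053807/4061375) = 1/(-33347366294568/4061375) = -4061375/33347366294568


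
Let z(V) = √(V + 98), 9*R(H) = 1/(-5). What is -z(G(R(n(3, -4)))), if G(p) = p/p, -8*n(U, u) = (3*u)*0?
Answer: -3*√11 ≈ -9.9499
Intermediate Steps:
n(U, u) = 0 (n(U, u) = -3*u*0/8 = -⅛*0 = 0)
R(H) = -1/45 (R(H) = (⅑)/(-5) = (⅑)*(-⅕) = -1/45)
G(p) = 1
z(V) = √(98 + V)
-z(G(R(n(3, -4)))) = -√(98 + 1) = -√99 = -3*√11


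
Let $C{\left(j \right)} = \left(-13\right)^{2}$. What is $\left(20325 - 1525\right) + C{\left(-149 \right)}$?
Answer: $18969$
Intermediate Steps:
$C{\left(j \right)} = 169$
$\left(20325 - 1525\right) + C{\left(-149 \right)} = \left(20325 - 1525\right) + 169 = 18800 + 169 = 18969$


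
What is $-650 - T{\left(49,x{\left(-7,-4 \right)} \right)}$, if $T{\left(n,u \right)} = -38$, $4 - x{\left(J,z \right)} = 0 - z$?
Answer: $-612$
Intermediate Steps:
$x{\left(J,z \right)} = 4 + z$ ($x{\left(J,z \right)} = 4 - \left(0 - z\right) = 4 - - z = 4 + z$)
$-650 - T{\left(49,x{\left(-7,-4 \right)} \right)} = -650 - -38 = -650 + 38 = -612$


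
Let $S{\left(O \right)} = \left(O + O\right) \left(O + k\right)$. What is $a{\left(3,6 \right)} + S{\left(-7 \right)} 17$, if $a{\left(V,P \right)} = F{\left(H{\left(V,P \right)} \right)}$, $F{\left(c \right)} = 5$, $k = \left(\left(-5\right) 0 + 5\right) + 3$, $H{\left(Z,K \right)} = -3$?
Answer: $-233$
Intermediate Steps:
$k = 8$ ($k = \left(0 + 5\right) + 3 = 5 + 3 = 8$)
$S{\left(O \right)} = 2 O \left(8 + O\right)$ ($S{\left(O \right)} = \left(O + O\right) \left(O + 8\right) = 2 O \left(8 + O\right)$)
$a{\left(V,P \right)} = 5$
$a{\left(3,6 \right)} + S{\left(-7 \right)} 17 = 5 + 2 \left(-7\right) \left(8 - 7\right) 17 = 5 + 2 \left(-7\right) 1 \cdot 17 = 5 - 238 = -233$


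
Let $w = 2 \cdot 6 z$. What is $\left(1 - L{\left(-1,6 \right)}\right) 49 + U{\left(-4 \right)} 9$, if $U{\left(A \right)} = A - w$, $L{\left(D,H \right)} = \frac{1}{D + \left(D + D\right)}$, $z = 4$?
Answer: $- \frac{1208}{3} \approx -402.67$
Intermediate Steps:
$w = 48$ ($w = 2 \cdot 6 \cdot 4 = 12 \cdot 4 = 48$)
$L{\left(D,H \right)} = \frac{1}{3 D}$ ($L{\left(D,H \right)} = \frac{1}{D + 2 D} = \frac{1}{3 D}$)
$U{\left(A \right)} = -48 + A$ ($U{\left(A \right)} = A - 48 = -48 + A$)
$\left(1 - L{\left(-1,6 \right)}\right) 49 + U{\left(-4 \right)} 9 = \left(1 - \frac{1}{3 \left(-1\right)}\right) 49 + \left(-48 - 4\right) 9 = \left(1 - \frac{1}{3} \left(-1\right)\right) 49 - 468 = \left(1 - - \frac{1}{3}\right) 49 - 468 = \left(1 + \frac{1}{3}\right) 49 - 468 = \frac{4}{3} \cdot 49 - 468 = \frac{196}{3} - 468 = - \frac{1208}{3}$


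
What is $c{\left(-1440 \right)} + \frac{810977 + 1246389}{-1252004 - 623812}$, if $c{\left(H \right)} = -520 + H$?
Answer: $- \frac{1839328363}{937908} \approx -1961.1$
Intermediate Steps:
$c{\left(-1440 \right)} + \frac{810977 + 1246389}{-1252004 - 623812} = \left(-520 - 1440\right) + \frac{810977 + 1246389}{-1252004 - 623812} = -1960 + \frac{2057366}{-1875816} = -1960 + 2057366 \left(- \frac{1}{1875816}\right) = -1960 - \frac{1028683}{937908} = - \frac{1839328363}{937908}$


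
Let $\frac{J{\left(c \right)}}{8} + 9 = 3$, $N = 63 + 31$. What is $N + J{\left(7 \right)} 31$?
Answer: $-1394$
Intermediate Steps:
$N = 94$
$J{\left(c \right)} = -48$ ($J{\left(c \right)} = -72 + 8 \cdot 3 = -72 + 24 = -48$)
$N + J{\left(7 \right)} 31 = 94 - 1488 = -1394$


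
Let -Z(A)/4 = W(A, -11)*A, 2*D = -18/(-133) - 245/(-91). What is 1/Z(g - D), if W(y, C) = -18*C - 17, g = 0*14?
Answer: 1729/1769818 ≈ 0.00097694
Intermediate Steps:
D = 4889/3458 (D = (-18/(-133) - 245/(-91))/2 = (-18*(-1/133) - 245*(-1/91))/2 = (18/133 + 35/13)/2 = (½)*(4889/1729) = 4889/3458 ≈ 1.4138)
g = 0
W(y, C) = -17 - 18*C
Z(A) = -724*A (Z(A) = -4*(-17 - 18*(-11))*A = -4*(-17 + 198)*A = -724*A)
1/Z(g - D) = 1/(-724*(0 - 1*4889/3458)) = 1/(-724*(0 - 4889/3458)) = 1/(-724*(-4889/3458)) = 1/(1769818/1729) = 1729/1769818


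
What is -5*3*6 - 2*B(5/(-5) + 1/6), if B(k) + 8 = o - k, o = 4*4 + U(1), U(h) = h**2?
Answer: -329/3 ≈ -109.67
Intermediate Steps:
o = 17 (o = 4*4 + 1**2 = 16 + 1 = 17)
B(k) = 9 - k (B(k) = -8 + (17 - k) = 9 - k)
-5*3*6 - 2*B(5/(-5) + 1/6) = -5*3*6 - 2*(9 - (5/(-5) + 1/6)) = -15*6 - 2*(9 - (5*(-1/5) + 1*(1/6))) = -90 - 2*(9 - (-1 + 1/6)) = -90 - 2*(9 - 1*(-5/6)) = -90 - 2*(9 + 5/6) = -90 - 2*59/6 = -90 - 59/3 = -329/3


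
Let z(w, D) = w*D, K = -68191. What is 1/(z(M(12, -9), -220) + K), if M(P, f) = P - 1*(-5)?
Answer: -1/71931 ≈ -1.3902e-5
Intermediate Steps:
M(P, f) = 5 + P (M(P, f) = P + 5 = 5 + P)
z(w, D) = D*w
1/(z(M(12, -9), -220) + K) = 1/(-220*(5 + 12) - 68191) = 1/(-220*17 - 68191) = 1/(-3740 - 68191) = 1/(-71931) = -1/71931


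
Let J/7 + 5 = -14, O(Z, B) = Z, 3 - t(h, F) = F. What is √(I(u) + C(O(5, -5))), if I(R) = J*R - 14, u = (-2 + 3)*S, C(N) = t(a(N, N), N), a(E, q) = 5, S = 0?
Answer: 4*I ≈ 4.0*I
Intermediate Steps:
t(h, F) = 3 - F
J = -133 (J = -35 + 7*(-14) = -35 - 98 = -133)
C(N) = 3 - N
u = 0 (u = (-2 + 3)*0 = 1*0 = 0)
I(R) = -14 - 133*R (I(R) = -133*R - 14 = -14 - 133*R)
√(I(u) + C(O(5, -5))) = √((-14 - 133*0) + (3 - 1*5)) = √((-14 + 0) + (3 - 5)) = √(-14 - 2) = √(-16) = 4*I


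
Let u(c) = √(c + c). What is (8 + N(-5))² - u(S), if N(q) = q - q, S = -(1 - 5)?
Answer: 64 - 2*√2 ≈ 61.172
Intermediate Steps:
S = 4 (S = -1*(-4) = 4)
N(q) = 0
u(c) = √2*√c (u(c) = √(2*c) = √2*√c)
(8 + N(-5))² - u(S) = (8 + 0)² - √2*√4 = 8² - √2*2 = 64 - 2*√2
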